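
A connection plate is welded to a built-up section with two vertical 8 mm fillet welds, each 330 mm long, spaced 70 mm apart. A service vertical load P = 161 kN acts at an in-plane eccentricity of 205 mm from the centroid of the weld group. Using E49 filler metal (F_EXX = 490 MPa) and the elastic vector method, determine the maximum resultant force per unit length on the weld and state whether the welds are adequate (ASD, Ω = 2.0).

Total weld length L_w = 660 mm. Treat welds as unit-width lines.
Polar moment about centroid: J = 2[d³/12 + d(b/2)²] = 2[330³/12 + 330×35²] = 6798000 mm³.
Direct shear f_v = P/L_w = 161×10³ / 660 = 243.9 N/mm (vertical).
Torsion M = P·e = 161×10³ × 205 = 33005000 N·mm.
Critical point at (x, y) = (35, 165) from centroid. f_tx = M·y/J = 801.1 N/mm; f_ty = M·x/J = 169.9 N/mm.
Resultant f_max = √[f_tx² + (f_v + f_ty)²] = √[801.1² + (243.9 + 169.9)²] = 901.7 N/mm.
Capacity per unit length: r_n/Ω = (1/2.0) × 0.6 × 490 × (0.707 × 8) = 831.4 N/mm.
901.7 > 831.4 → NOT adequate.

f_max ≈ 902 N/mm; NOT adequate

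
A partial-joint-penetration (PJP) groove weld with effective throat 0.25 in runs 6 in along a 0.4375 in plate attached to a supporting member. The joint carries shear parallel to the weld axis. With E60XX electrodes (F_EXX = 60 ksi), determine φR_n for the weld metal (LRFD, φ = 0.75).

φR_n ≈ 40.5 kip

Effective throat (given) t_e = 0.25 in.
A_we = 0.25 × 6 = 1.5 in².
F_nw = 0.6 F_EXX = 36 ksi.
φR_n = 0.75 × 36 × 1.5 = 40.5 kip.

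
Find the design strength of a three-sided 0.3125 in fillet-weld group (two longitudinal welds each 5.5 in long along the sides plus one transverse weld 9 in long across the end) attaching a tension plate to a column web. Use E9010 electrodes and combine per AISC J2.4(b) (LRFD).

φR_n ≈ 204 kips

E90XX → F_EXX = 90 ksi.
t_e = 0.707 × 0.3125 = 0.2209 in.
R_nwl = 0.6 × 90 × 0.2209 × 11 = 131.2 kips (longitudinal, 2 welds).
R_nwt = 0.6 × 90 × 0.2209 × 9 = 107.4 kips (transverse, base value).
(i) R_nwl + R_nwt = 238.6 kips; (ii) 0.85 R_nwl + 1.5 R_nwt = 272.6 kips.
R_n = max = 272.6 kips [governs: (ii)]; φR_n = 204.5 kips.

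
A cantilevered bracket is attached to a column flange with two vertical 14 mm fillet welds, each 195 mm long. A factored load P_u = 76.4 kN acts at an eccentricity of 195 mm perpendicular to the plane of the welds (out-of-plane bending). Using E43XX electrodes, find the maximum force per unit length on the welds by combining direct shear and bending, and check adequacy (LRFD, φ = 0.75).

E43XX → F_EXX = 430 MPa.
L_w = 2 × 195 = 390 mm; section modulus (unit throat) S = 2 × L²/6 = 12680 mm².
Direct shear f_v = P/L_w = 76.4×10³/390 = 195.9 N/mm.
Moment M = P × e = 76.4×10³ × 195 = 14898000 N·mm; bending f_b = M/S = 1175 N/mm.
f_max = √(f_v² + f_b²) = √(195.9² + 1175²) = 1192 N/mm.
φr_n = 0.75 × 0.6 × 430 × (0.707 × 14) = 1915 N/mm → adequate.

f_max ≈ 1190 N/mm; adequate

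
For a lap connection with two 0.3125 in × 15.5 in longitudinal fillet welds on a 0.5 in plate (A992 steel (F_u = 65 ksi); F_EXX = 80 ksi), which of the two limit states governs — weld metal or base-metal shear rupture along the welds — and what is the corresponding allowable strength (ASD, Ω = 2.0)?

t_e = 0.707 × 0.3125 = 0.2209 in; L = 31 in.
Weld metal: R_n/Ω = (1/2.0) × 0.6 × 80 × 0.2209 × 31 = 164.4 kips.
Base metal (shear rupture): R_n/Ω = (1/2.0) × 0.6 × 65 × 0.5 × 31 = 302.2 kips.
Governing: weld metal.

R_n/Ω ≈ 164 kips (weld metal governs)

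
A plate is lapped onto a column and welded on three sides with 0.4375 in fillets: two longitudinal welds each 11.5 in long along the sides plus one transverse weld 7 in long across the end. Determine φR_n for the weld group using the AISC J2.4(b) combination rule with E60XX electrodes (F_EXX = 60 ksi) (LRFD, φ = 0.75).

t_e = 0.707 × 0.4375 = 0.3093 in.
R_nwl = 0.6 × 60 × 0.3093 × 23 = 256.1 kip (longitudinal, 2 welds).
R_nwt = 0.6 × 60 × 0.3093 × 7 = 77.95 kip (transverse, base value).
(i) R_nwl + R_nwt = 334.1 kip; (ii) 0.85 R_nwl + 1.5 R_nwt = 334.6 kip.
R_n = max = 334.6 kip [governs: (ii)]; φR_n = 251 kip.

φR_n ≈ 251 kip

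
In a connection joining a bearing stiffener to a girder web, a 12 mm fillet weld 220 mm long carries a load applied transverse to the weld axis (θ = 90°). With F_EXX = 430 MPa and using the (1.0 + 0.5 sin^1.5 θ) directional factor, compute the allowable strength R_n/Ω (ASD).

R_n/Ω ≈ 361 kN

t_e = 0.707 × 12 = 8.484 mm; A_we = 8.484 × 220 = 1866 mm².
Directional factor: 1.0 + 0.5 sin^1.5(90°) = 1.5.
F_nw = 0.6 × 430 × 1.5 = 387 MPa.
R_n/Ω = (387 × 1866) / 2.0 × 10⁻³ = 361.2 kN.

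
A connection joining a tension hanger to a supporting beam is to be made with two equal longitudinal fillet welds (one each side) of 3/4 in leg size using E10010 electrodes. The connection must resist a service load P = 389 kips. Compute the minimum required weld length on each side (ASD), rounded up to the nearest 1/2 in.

L = 12.5 in on each side

E100XX → F_EXX = 100 ksi.
Throat t_e = 0.707 × 0.75 = 0.5302 in.
r_n/Ω = (0.6 × 100 × 0.5302) / 2.0 = 15.91 kip/in.
L_req = P / (r_n/Ω) = 389 / 15.91 = 24.45 in total.
Per side: 24.45 / 2 = 12.23 in.
Round up → use L = 12.5 in on each side.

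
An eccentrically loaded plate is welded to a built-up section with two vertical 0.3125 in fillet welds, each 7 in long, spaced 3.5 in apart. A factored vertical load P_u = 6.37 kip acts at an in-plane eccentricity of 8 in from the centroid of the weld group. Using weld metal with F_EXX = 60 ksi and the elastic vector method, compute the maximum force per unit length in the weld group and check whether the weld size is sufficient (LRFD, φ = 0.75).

f_max ≈ 2.23 kip/in; adequate

Total weld length L_w = 14 in. Treat welds as unit-width lines.
Polar moment about centroid: J = 2[d³/12 + d(b/2)²] = 2[7³/12 + 7×1.75²] = 100 in³.
Direct shear f_v = P/L_w = 6.37 / 14 = 0.455 kip/in (vertical).
Torsion M = P·e = 6.37 × 8 = 50.96 kip·in.
Critical point at (x, y) = (1.75, 3.5) from centroid. f_tx = M·y/J = 1.783 kip/in; f_ty = M·x/J = 0.8914 kip/in.
Resultant f_max = √[f_tx² + (f_v + f_ty)²] = √[1.783² + (0.455 + 0.8914)²] = 2.234 kip/in.
Capacity per unit length: φr_n = 0.75 × 0.6 × 60 × (0.707 × 0.3125) = 5.965 kip/in.
2.234 ≤ 5.965 → adequate.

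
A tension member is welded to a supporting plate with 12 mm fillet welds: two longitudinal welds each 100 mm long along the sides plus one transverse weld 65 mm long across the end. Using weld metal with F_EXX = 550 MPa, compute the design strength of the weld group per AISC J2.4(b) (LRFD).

t_e = 0.707 × 12 = 8.484 mm.
R_nwl = 0.6 × 550 × 8.484 × 200 × 10⁻³ = 559.9 kN (longitudinal, 2 welds).
R_nwt = 0.6 × 550 × 8.484 × 65 × 10⁻³ = 182 kN (transverse, base value).
(i) R_nwl + R_nwt = 741.9 kN; (ii) 0.85 R_nwl + 1.5 R_nwt = 748.9 kN.
R_n = max = 748.9 kN [governs: (ii)]; φR_n = 561.7 kN.

φR_n ≈ 562 kN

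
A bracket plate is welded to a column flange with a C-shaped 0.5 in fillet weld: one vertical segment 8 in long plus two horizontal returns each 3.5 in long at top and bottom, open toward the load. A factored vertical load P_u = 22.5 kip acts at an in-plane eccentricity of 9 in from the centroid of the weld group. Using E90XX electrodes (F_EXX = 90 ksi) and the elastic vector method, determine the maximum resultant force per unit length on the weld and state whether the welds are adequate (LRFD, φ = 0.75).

Total weld length L_w = 15 in. Treat welds as unit-width lines.
Centroid: x̄ = 2×3.5×1.75 / 15 = 0.8167 in from the vertical weld.
Polar moment about centroid: J = I_x + I_y = [8³/12 + 2×3.5×4²] + [8×0.8167² + 2(3.5³/12 + 3.5×0.9333²)] = 173.2 in³.
Direct shear f_v = P/L_w = 22.5 / 15 = 1.5 kip/in (vertical).
Torsion M = P·e = 22.5 × 9 = 202.5 kip·in.
Critical point at (x, y) = (2.683, 4) from centroid. f_tx = M·y/J = 4.675 kip/in; f_ty = M·x/J = 3.136 kip/in.
Resultant f_max = √[f_tx² + (f_v + f_ty)²] = √[4.675² + (1.5 + 3.136)²] = 6.585 kip/in.
Capacity per unit length: φr_n = 0.75 × 0.6 × 90 × (0.707 × 0.5) = 14.32 kip/in.
6.585 ≤ 14.32 → adequate.

f_max ≈ 6.58 kip/in; adequate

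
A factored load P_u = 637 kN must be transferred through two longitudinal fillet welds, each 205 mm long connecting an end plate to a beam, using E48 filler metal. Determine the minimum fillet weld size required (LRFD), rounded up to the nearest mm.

E48XX → F_EXX = 480 MPa.
Total weld length L = 410 mm.
Required throat t_e = P_u / (φ × 0.6 F_EXX × L) = 637 / (0.75 × 0.6 × 480 × 410 × 10⁻³) = 7.193 mm.
Required leg w = t_e / 0.707 = 10.17 mm → use 11 mm.

w = 11 mm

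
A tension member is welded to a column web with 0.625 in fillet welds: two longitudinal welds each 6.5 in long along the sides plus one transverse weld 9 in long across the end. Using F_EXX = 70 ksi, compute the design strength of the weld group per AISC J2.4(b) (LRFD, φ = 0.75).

t_e = 0.707 × 0.625 = 0.4419 in.
R_nwl = 0.6 × 70 × 0.4419 × 13 = 241.3 kips (longitudinal, 2 welds).
R_nwt = 0.6 × 70 × 0.4419 × 9 = 167 kips (transverse, base value).
(i) R_nwl + R_nwt = 408.3 kips; (ii) 0.85 R_nwl + 1.5 R_nwt = 455.6 kips.
R_n = max = 455.6 kips [governs: (ii)]; φR_n = 341.7 kips.

φR_n ≈ 342 kips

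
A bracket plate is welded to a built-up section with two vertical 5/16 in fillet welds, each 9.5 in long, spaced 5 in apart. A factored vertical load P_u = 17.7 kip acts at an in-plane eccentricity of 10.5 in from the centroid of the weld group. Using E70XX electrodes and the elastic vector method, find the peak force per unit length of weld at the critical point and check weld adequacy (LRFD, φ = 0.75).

f_max ≈ 4.33 kip/in; adequate

E70XX → F_EXX = 70 ksi.
Total weld length L_w = 19 in. Treat welds as unit-width lines.
Polar moment about centroid: J = 2[d³/12 + d(b/2)²] = 2[9.5³/12 + 9.5×2.5²] = 261.6 in³.
Direct shear f_v = P/L_w = 17.7 / 19 = 0.9316 kip/in (vertical).
Torsion M = P·e = 17.7 × 10.5 = 185.85 kip·in.
Critical point at (x, y) = (2.5, 4.75) from centroid. f_tx = M·y/J = 3.374 kip/in; f_ty = M·x/J = 1.776 kip/in.
Resultant f_max = √[f_tx² + (f_v + f_ty)²] = √[3.374² + (0.9316 + 1.776)²] = 4.326 kip/in.
Capacity per unit length: φr_n = 0.75 × 0.6 × 70 × (0.707 × 0.3125) = 6.96 kip/in.
4.326 ≤ 6.96 → adequate.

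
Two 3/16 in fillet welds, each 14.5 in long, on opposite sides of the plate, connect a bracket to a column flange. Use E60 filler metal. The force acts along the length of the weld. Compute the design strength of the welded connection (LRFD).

E60XX → F_EXX = 60 ksi.
Effective throat t_e = 0.707 × 0.1875 = 0.1326 in.
Total length L = 29 in; A_we = 0.1326 × 29 = 3.844 in².
F_nw = 0.6 F_EXX = 0.6 × 60 = 36 ksi.
φR_n = 0.75 × 36 × 3.844 = 103.8 kips.

φR_n ≈ 104 kips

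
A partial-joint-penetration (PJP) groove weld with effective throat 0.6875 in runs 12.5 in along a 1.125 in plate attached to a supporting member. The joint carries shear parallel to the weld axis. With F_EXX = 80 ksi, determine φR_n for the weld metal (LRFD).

φR_n ≈ 309 kips

Effective throat (given) t_e = 0.6875 in.
A_we = 0.6875 × 12.5 = 8.594 in².
F_nw = 0.6 F_EXX = 48 ksi.
φR_n = 0.75 × 48 × 8.594 = 309.4 kips.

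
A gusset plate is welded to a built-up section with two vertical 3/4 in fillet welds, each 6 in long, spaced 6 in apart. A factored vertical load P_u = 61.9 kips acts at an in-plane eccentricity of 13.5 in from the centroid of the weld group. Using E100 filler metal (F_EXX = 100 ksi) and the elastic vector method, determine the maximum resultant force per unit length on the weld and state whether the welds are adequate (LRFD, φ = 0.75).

f_max ≈ 28.5 kip/in; NOT adequate

Total weld length L_w = 12 in. Treat welds as unit-width lines.
Polar moment about centroid: J = 2[d³/12 + d(b/2)²] = 2[6³/12 + 6×3²] = 144 in³.
Direct shear f_v = P/L_w = 61.9 / 12 = 5.158 kip/in (vertical).
Torsion M = P·e = 61.9 × 13.5 = 835.65 kip·in.
Critical point at (x, y) = (3, 3) from centroid. f_tx = M·y/J = 17.41 kip/in; f_ty = M·x/J = 17.41 kip/in.
Resultant f_max = √[f_tx² + (f_v + f_ty)²] = √[17.41² + (5.158 + 17.41)²] = 28.5 kip/in.
Capacity per unit length: φr_n = 0.75 × 0.6 × 100 × (0.707 × 0.75) = 23.86 kip/in.
28.5 > 23.86 → NOT adequate.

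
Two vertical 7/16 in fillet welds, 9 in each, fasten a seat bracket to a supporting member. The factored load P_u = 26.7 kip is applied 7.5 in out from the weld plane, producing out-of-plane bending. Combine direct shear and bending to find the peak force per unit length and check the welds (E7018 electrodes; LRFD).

f_max ≈ 7.56 kip/in; adequate

E70XX → F_EXX = 70 ksi.
L_w = 2 × 9 = 18 in; section modulus (unit throat) S = 2 × L²/6 = 27 in².
Direct shear f_v = P/L_w = 26.7/18 = 1.483 kip/in.
Moment M = P × e = 26.7 × 7.5 = 200.25 kip·in; bending f_b = M/S = 7.417 kip/in.
f_max = √(f_v² + f_b²) = √(1.483² + 7.417²) = 7.564 kip/in.
φr_n = 0.75 × 0.6 × 70 × (0.707 × 0.4375) = 9.743 kip/in → adequate.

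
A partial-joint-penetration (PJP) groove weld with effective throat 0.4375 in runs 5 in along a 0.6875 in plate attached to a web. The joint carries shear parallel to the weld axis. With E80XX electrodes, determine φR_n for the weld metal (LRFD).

φR_n ≈ 78.8 kip

E80XX → F_EXX = 80 ksi.
Effective throat (given) t_e = 0.4375 in.
A_we = 0.4375 × 5 = 2.188 in².
F_nw = 0.6 F_EXX = 48 ksi.
φR_n = 0.75 × 48 × 2.188 = 78.75 kip.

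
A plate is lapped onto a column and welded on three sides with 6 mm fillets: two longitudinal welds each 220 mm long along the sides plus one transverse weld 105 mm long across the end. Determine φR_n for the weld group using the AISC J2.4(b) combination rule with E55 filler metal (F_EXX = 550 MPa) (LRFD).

φR_n ≈ 572 kN

t_e = 0.707 × 6 = 4.242 mm.
R_nwl = 0.6 × 550 × 4.242 × 440 × 10⁻³ = 615.9 kN (longitudinal, 2 welds).
R_nwt = 0.6 × 550 × 4.242 × 105 × 10⁻³ = 147 kN (transverse, base value).
(i) R_nwl + R_nwt = 762.9 kN; (ii) 0.85 R_nwl + 1.5 R_nwt = 744 kN.
R_n = max = 762.9 kN [governs: (i)]; φR_n = 572.2 kN.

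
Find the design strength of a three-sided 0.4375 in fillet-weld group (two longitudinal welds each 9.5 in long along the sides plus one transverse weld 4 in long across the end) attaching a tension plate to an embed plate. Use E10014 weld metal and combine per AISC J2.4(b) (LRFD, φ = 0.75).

E100XX → F_EXX = 100 ksi.
t_e = 0.707 × 0.4375 = 0.3093 in.
R_nwl = 0.6 × 100 × 0.3093 × 19 = 352.6 kip (longitudinal, 2 welds).
R_nwt = 0.6 × 100 × 0.3093 × 4 = 74.23 kip (transverse, base value).
(i) R_nwl + R_nwt = 426.9 kip; (ii) 0.85 R_nwl + 1.5 R_nwt = 411.1 kip.
R_n = max = 426.9 kip [governs: (i)]; φR_n = 320.1 kip.

φR_n ≈ 320 kip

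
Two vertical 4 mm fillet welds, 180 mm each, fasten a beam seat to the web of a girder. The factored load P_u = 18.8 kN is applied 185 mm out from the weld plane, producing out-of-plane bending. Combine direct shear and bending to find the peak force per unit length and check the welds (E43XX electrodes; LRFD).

E43XX → F_EXX = 430 MPa.
L_w = 2 × 180 = 360 mm; section modulus (unit throat) S = 2 × L²/6 = 10800 mm².
Direct shear f_v = P/L_w = 18.8×10³/360 = 52.22 N/mm.
Moment M = P × e = 18.8×10³ × 185 = 3478000 N·mm; bending f_b = M/S = 322 N/mm.
f_max = √(f_v² + f_b²) = √(52.22² + 322²) = 326.2 N/mm.
φr_n = 0.75 × 0.6 × 430 × (0.707 × 4) = 547.2 N/mm → adequate.

f_max ≈ 326 N/mm; adequate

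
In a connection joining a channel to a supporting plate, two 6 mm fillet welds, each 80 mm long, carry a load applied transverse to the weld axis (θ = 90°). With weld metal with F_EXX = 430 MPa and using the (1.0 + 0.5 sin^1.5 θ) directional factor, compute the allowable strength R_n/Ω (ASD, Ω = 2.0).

R_n/Ω ≈ 131 kN

t_e = 0.707 × 6 = 4.242 mm; A_we = 4.242 × 160 = 678.7 mm².
Directional factor: 1.0 + 0.5 sin^1.5(90°) = 1.5.
F_nw = 0.6 × 430 × 1.5 = 387 MPa.
R_n/Ω = (387 × 678.7) / 2.0 × 10⁻³ = 131.3 kN.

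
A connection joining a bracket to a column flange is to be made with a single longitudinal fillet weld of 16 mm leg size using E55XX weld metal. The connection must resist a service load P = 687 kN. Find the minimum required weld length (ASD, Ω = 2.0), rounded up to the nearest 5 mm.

E55XX → F_EXX = 550 MPa.
Throat t_e = 0.707 × 16 = 11.31 mm.
r_n/Ω = (0.6 × 550 × 11.31) / 2.0 = 1866 N/mm = 1.866 kN/mm.
L_req = P / (r_n/Ω) = 687 / 1.866 = 368.1 mm total.
Round up → use L = 370 mm.

L = 370 mm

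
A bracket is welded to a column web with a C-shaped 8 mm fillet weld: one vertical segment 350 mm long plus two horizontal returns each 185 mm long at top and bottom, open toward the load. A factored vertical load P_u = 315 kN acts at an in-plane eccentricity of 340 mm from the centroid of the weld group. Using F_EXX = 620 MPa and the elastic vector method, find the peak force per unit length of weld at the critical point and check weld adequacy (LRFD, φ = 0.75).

f_max ≈ 1670 N/mm; NOT adequate

Total weld length L_w = 720 mm. Treat welds as unit-width lines.
Centroid: x̄ = 2×185×92.5 / 720 = 47.53 mm from the vertical weld.
Polar moment about centroid: J = I_x + I_y = [350³/12 + 2×185×175²] + [350×47.53² + 2(185³/12 + 185×44.97²)] = 17500000 mm³.
Direct shear f_v = P/L_w = 315×10³ / 720 = 437.5 N/mm (vertical).
Torsion M = P·e = 315×10³ × 340 = 107100000 N·mm.
Critical point at (x, y) = (137.5, 175) from centroid. f_tx = M·y/J = 1071 N/mm; f_ty = M·x/J = 841.4 N/mm.
Resultant f_max = √[f_tx² + (f_v + f_ty)²] = √[1071² + (437.5 + 841.4)²] = 1668 N/mm.
Capacity per unit length: φr_n = 0.75 × 0.6 × 620 × (0.707 × 8) = 1578 N/mm.
1668 > 1578 → NOT adequate.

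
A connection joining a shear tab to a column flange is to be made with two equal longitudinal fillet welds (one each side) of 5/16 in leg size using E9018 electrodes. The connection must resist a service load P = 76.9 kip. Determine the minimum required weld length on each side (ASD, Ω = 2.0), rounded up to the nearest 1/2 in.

E90XX → F_EXX = 90 ksi.
Throat t_e = 0.707 × 0.3125 = 0.2209 in.
r_n/Ω = (0.6 × 90 × 0.2209) / 2.0 = 5.965 kip/in.
L_req = P / (r_n/Ω) = 76.9 / 5.965 = 12.89 in total.
Per side: 12.89 / 2 = 6.446 in.
Round up → use L = 6.5 in on each side.

L = 6.5 in on each side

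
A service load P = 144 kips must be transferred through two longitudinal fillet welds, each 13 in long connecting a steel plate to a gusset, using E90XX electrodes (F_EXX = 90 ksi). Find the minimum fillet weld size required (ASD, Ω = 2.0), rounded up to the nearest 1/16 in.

w = 5/16 in

Total weld length L = 26 in.
Required throat t_e = P × Ω / (0.6 F_EXX × L) = 144 × 2.0 / (0.6 × 90 × 26) = 0.2051 in.
Required leg w = t_e / 0.707 = 0.2901 in → use 5/16 in.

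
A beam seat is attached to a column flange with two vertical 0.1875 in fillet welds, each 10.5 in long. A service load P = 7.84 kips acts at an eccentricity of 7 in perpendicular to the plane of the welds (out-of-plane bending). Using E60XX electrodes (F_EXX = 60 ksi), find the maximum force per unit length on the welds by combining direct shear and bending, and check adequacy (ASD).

f_max ≈ 1.54 kip/in; adequate

L_w = 2 × 10.5 = 21 in; section modulus (unit throat) S = 2 × L²/6 = 36.75 in².
Direct shear f_v = P/L_w = 7.84/21 = 0.3733 kip/in.
Moment M = P × e = 7.84 × 7 = 54.88 kip·in; bending f_b = M/S = 1.493 kip/in.
f_max = √(f_v² + f_b²) = √(0.3733² + 1.493²) = 1.539 kip/in.
r_n/Ω = (1/2.0) × 0.6 × 60 × (0.707 × 0.1875) = 2.386 kip/in → adequate.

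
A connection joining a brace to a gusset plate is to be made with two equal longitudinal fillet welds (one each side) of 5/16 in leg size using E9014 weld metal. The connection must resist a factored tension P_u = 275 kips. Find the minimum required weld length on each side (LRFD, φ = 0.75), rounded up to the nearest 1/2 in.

L = 15.5 in on each side

E90XX → F_EXX = 90 ksi.
Throat t_e = 0.707 × 0.3125 = 0.2209 in.
φr_n = 0.75 × 0.6 × 90 × 0.2209 = 8.948 kips/in.
L_req = P_u / φr_n = 275 / 8.948 = 30.73 in total.
Per side: 30.73 / 2 = 15.37 in.
Round up → use L = 15.5 in on each side.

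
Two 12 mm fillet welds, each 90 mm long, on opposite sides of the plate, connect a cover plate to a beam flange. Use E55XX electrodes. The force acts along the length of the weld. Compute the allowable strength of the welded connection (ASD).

R_n/Ω ≈ 252 kN

E55XX → F_EXX = 550 MPa.
Effective throat t_e = 0.707 × 12 = 8.484 mm.
Total length L = 180 mm; A_we = 8.484 × 180 = 1527 mm².
F_nw = 0.6 F_EXX = 0.6 × 550 = 330 MPa.
R_n = 330 × 1527 × 10⁻³ = 503.9 kN; R_n/Ω = 503.9/2.0 = 252 kN.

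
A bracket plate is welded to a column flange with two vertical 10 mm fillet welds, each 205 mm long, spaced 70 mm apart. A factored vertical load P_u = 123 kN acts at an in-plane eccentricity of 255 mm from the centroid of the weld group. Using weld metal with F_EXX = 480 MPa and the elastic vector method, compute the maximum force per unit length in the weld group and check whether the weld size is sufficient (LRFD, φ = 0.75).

Total weld length L_w = 410 mm. Treat welds as unit-width lines.
Polar moment about centroid: J = 2[d³/12 + d(b/2)²] = 2[205³/12 + 205×35²] = 1938000 mm³.
Direct shear f_v = P/L_w = 123×10³ / 410 = 300 N/mm (vertical).
Torsion M = P·e = 123×10³ × 255 = 31365000 N·mm.
Critical point at (x, y) = (35, 102.5) from centroid. f_tx = M·y/J = 1659 N/mm; f_ty = M·x/J = 566.4 N/mm.
Resultant f_max = √[f_tx² + (f_v + f_ty)²] = √[1659² + (300 + 566.4)²] = 1871 N/mm.
Capacity per unit length: φr_n = 0.75 × 0.6 × 480 × (0.707 × 10) = 1527 N/mm.
1871 > 1527 → NOT adequate.

f_max ≈ 1870 N/mm; NOT adequate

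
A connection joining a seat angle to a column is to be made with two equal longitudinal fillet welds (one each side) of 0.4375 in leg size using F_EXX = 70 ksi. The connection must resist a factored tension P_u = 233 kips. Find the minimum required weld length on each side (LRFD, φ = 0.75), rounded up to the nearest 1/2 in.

L = 12 in on each side

Throat t_e = 0.707 × 0.4375 = 0.3093 in.
φr_n = 0.75 × 0.6 × 70 × 0.3093 = 9.743 kips/in.
L_req = P_u / φr_n = 233 / 9.743 = 23.91 in total.
Per side: 23.91 / 2 = 11.96 in.
Round up → use L = 12 in on each side.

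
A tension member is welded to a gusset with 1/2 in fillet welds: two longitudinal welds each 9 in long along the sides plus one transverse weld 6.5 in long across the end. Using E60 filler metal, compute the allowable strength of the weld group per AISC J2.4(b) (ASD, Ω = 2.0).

R_n/Ω ≈ 159 kips

E60XX → F_EXX = 60 ksi.
t_e = 0.707 × 0.5 = 0.3535 in.
R_nwl = 0.6 × 60 × 0.3535 × 18 = 229.1 kips (longitudinal, 2 welds).
R_nwt = 0.6 × 60 × 0.3535 × 6.5 = 82.72 kips (transverse, base value).
(i) R_nwl + R_nwt = 311.8 kips; (ii) 0.85 R_nwl + 1.5 R_nwt = 318.8 kips.
R_n = max = 318.8 kips [governs: (ii)]; R_n/Ω = 159.4 kips.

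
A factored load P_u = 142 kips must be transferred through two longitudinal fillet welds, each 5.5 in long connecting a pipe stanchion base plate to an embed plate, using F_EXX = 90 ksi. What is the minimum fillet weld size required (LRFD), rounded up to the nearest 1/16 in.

w = 1/2 in

Total weld length L = 11 in.
Required throat t_e = P_u / (φ × 0.6 F_EXX × L) = 142 / (0.75 × 0.6 × 90 × 11) = 0.3187 in.
Required leg w = t_e / 0.707 = 0.4508 in → use 1/2 in.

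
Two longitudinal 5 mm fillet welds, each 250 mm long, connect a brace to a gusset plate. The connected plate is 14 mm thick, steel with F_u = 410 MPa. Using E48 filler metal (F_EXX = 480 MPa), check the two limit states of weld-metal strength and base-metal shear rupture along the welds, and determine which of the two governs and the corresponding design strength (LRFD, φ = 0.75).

φR_n ≈ 382 kN (weld metal governs)

t_e = 0.707 × 5 = 3.535 mm; L = 500 mm.
Weld metal: φR_n = 0.75 × 0.6 × 480 × 3.535 × 500 × 10⁻³ = 381.8 kN.
Base metal (shear rupture): φR_n = 0.75 × 0.6 × 410 × 14 × 500 × 10⁻³ = 1292 kN.
Governing: weld metal.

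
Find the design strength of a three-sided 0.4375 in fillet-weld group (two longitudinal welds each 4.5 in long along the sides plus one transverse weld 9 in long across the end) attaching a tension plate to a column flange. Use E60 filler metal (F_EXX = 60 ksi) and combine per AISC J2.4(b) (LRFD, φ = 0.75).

t_e = 0.707 × 0.4375 = 0.3093 in.
R_nwl = 0.6 × 60 × 0.3093 × 9 = 100.2 kip (longitudinal, 2 welds).
R_nwt = 0.6 × 60 × 0.3093 × 9 = 100.2 kip (transverse, base value).
(i) R_nwl + R_nwt = 200.4 kip; (ii) 0.85 R_nwl + 1.5 R_nwt = 235.5 kip.
R_n = max = 235.5 kip [governs: (ii)]; φR_n = 176.6 kip.

φR_n ≈ 177 kip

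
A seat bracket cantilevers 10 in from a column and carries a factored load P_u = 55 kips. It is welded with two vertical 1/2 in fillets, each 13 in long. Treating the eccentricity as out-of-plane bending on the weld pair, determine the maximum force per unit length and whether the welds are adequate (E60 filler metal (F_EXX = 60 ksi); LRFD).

L_w = 2 × 13 = 26 in; section modulus (unit throat) S = 2 × L²/6 = 56.33 in².
Direct shear f_v = P/L_w = 55/26 = 2.115 kip/in.
Moment M = P × e = 55 × 10 = 550 kip·in; bending f_b = M/S = 9.763 kip/in.
f_max = √(f_v² + f_b²) = √(2.115² + 9.763²) = 9.99 kip/in.
φr_n = 0.75 × 0.6 × 60 × (0.707 × 0.5) = 9.544 kip/in → NOT adequate.

f_max ≈ 9.99 kip/in; NOT adequate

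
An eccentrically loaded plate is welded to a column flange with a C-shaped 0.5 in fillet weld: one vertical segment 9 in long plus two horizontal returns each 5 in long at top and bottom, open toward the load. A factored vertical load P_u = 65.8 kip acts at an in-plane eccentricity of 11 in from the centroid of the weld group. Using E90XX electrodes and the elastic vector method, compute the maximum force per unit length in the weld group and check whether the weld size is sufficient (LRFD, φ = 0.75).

f_max ≈ 15.8 kip/in; NOT adequate

E90XX → F_EXX = 90 ksi.
Total weld length L_w = 19 in. Treat welds as unit-width lines.
Centroid: x̄ = 2×5×2.5 / 19 = 1.316 in from the vertical weld.
Polar moment about centroid: J = I_x + I_y = [9³/12 + 2×5×4.5²] + [9×1.316² + 2(5³/12 + 5×1.184²)] = 313.7 in³.
Direct shear f_v = P/L_w = 65.8 / 19 = 3.463 kip/in (vertical).
Torsion M = P·e = 65.8 × 11 = 723.8 kip·in.
Critical point at (x, y) = (3.684, 4.5) from centroid. f_tx = M·y/J = 10.38 kip/in; f_ty = M·x/J = 8.501 kip/in.
Resultant f_max = √[f_tx² + (f_v + f_ty)²] = √[10.38² + (3.463 + 8.501)²] = 15.84 kip/in.
Capacity per unit length: φr_n = 0.75 × 0.6 × 90 × (0.707 × 0.5) = 14.32 kip/in.
15.84 > 14.32 → NOT adequate.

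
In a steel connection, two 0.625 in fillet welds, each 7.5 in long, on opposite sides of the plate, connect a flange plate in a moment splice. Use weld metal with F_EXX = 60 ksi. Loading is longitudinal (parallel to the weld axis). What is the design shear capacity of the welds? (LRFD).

Effective throat t_e = 0.707 × 0.625 = 0.4419 in.
Total length L = 15 in; A_we = 0.4419 × 15 = 6.628 in².
F_nw = 0.6 F_EXX = 0.6 × 60 = 36 ksi.
φR_n = 0.75 × 36 × 6.628 = 179 kip.

φR_n ≈ 179 kip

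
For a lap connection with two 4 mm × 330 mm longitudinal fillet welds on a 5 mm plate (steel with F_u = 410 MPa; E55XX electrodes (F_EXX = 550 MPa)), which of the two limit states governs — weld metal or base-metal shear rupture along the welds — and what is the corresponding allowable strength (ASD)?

t_e = 0.707 × 4 = 2.828 mm; L = 660 mm.
Weld metal: R_n/Ω = (1/2.0) × 0.6 × 550 × 2.828 × 660 × 10⁻³ = 308 kN.
Base metal (shear rupture): R_n/Ω = (1/2.0) × 0.6 × 410 × 5 × 660 × 10⁻³ = 405.9 kN.
Governing: weld metal.

R_n/Ω ≈ 308 kN (weld metal governs)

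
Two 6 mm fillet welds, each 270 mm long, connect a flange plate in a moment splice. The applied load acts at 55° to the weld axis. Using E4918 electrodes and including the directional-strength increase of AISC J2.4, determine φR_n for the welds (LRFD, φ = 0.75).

E49XX → F_EXX = 490 MPa.
t_e = 0.707 × 6 = 4.242 mm; A_we = 4.242 × 540 = 2291 mm².
Directional factor: 1.0 + 0.5 sin^1.5(55°) = 1.371.
F_nw = 0.6 × 490 × 1.371 = 403 MPa.
φR_n = 0.75 × 403 × 2291 × 10⁻³ = 692.3 kN.

φR_n ≈ 692 kN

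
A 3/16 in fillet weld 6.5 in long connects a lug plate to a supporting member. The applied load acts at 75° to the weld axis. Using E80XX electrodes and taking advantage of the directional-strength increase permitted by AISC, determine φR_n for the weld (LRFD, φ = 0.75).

φR_n ≈ 45.7 kip

E80XX → F_EXX = 80 ksi.
t_e = 0.707 × 0.1875 = 0.1326 in; A_we = 0.1326 × 6.5 = 0.8617 in².
Directional factor: 1.0 + 0.5 sin^1.5(75°) = 1.475.
F_nw = 0.6 × 80 × 1.475 = 70.78 ksi.
φR_n = 0.75 × 70.78 × 0.8617 = 45.74 kip.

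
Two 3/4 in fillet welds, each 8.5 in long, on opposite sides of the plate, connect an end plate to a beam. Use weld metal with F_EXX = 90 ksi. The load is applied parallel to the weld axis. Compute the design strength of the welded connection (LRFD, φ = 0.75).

Effective throat t_e = 0.707 × 0.75 = 0.5302 in.
Total length L = 17 in; A_we = 0.5302 × 17 = 9.014 in².
F_nw = 0.6 F_EXX = 0.6 × 90 = 54 ksi.
φR_n = 0.75 × 54 × 9.014 = 365.1 kip.

φR_n ≈ 365 kip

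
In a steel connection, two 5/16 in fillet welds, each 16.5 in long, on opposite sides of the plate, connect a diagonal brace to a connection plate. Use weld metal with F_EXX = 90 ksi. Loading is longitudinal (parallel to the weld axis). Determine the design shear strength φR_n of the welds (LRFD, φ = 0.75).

φR_n ≈ 295 kip

Effective throat t_e = 0.707 × 0.3125 = 0.2209 in.
Total length L = 33 in; A_we = 0.2209 × 33 = 7.291 in².
F_nw = 0.6 F_EXX = 0.6 × 90 = 54 ksi.
φR_n = 0.75 × 54 × 7.291 = 295.3 kip.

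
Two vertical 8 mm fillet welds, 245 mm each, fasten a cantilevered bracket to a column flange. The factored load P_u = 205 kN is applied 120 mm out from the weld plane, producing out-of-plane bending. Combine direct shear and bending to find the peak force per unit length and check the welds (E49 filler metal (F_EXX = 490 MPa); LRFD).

f_max ≈ 1300 N/mm; NOT adequate

L_w = 2 × 245 = 490 mm; section modulus (unit throat) S = 2 × L²/6 = 20010 mm².
Direct shear f_v = P/L_w = 205×10³/490 = 418.4 N/mm.
Moment M = P × e = 205×10³ × 120 = 24600000 N·mm; bending f_b = M/S = 1229 N/mm.
f_max = √(f_v² + f_b²) = √(418.4² + 1229²) = 1299 N/mm.
φr_n = 0.75 × 0.6 × 490 × (0.707 × 8) = 1247 N/mm → NOT adequate.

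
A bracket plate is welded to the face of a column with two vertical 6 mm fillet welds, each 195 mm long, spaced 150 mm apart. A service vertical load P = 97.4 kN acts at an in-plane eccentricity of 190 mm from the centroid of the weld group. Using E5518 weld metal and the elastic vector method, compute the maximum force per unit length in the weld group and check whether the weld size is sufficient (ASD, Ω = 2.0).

E55XX → F_EXX = 550 MPa.
Total weld length L_w = 390 mm. Treat welds as unit-width lines.
Polar moment about centroid: J = 2[d³/12 + d(b/2)²] = 2[195³/12 + 195×75²] = 3430000 mm³.
Direct shear f_v = P/L_w = 97.4×10³ / 390 = 249.7 N/mm (vertical).
Torsion M = P·e = 97.4×10³ × 190 = 18506000 N·mm.
Critical point at (x, y) = (75, 97.5) from centroid. f_tx = M·y/J = 526.1 N/mm; f_ty = M·x/J = 404.7 N/mm.
Resultant f_max = √[f_tx² + (f_v + f_ty)²] = √[526.1² + (249.7 + 404.7)²] = 839.7 N/mm.
Capacity per unit length: r_n/Ω = (1/2.0) × 0.6 × 550 × (0.707 × 6) = 699.9 N/mm.
839.7 > 699.9 → NOT adequate.

f_max ≈ 840 N/mm; NOT adequate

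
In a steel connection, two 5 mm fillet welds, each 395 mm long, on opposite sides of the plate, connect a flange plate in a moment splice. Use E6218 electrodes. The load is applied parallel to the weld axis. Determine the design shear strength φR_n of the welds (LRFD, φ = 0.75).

E62XX → F_EXX = 620 MPa.
Effective throat t_e = 0.707 × 5 = 3.535 mm.
Total length L = 790 mm; A_we = 3.535 × 790 = 2793 mm².
F_nw = 0.6 F_EXX = 0.6 × 620 = 372 MPa.
φR_n = 0.75 × 372 × 2793 × 10⁻³ = 779.1 kN.

φR_n ≈ 779 kN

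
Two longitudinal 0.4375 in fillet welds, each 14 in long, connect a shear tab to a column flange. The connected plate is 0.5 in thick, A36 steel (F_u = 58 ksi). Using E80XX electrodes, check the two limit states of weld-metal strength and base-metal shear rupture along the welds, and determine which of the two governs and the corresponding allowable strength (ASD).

R_n/Ω ≈ 208 kip (weld metal governs)

E80XX → F_EXX = 80 ksi.
t_e = 0.707 × 0.4375 = 0.3093 in; L = 28 in.
Weld metal: R_n/Ω = (1/2.0) × 0.6 × 80 × 0.3093 × 28 = 207.9 kip.
Base metal (shear rupture): R_n/Ω = (1/2.0) × 0.6 × 58 × 0.5 × 28 = 243.6 kip.
Governing: weld metal.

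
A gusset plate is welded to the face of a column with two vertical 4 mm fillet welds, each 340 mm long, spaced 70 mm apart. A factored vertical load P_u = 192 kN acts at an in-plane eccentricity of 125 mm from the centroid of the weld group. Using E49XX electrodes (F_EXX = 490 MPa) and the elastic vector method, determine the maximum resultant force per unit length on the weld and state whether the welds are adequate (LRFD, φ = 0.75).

f_max ≈ 680 N/mm; NOT adequate

Total weld length L_w = 680 mm. Treat welds as unit-width lines.
Polar moment about centroid: J = 2[d³/12 + d(b/2)²] = 2[340³/12 + 340×35²] = 7384000 mm³.
Direct shear f_v = P/L_w = 192×10³ / 680 = 282.4 N/mm (vertical).
Torsion M = P·e = 192×10³ × 125 = 24000000 N·mm.
Critical point at (x, y) = (35, 170) from centroid. f_tx = M·y/J = 552.6 N/mm; f_ty = M·x/J = 113.8 N/mm.
Resultant f_max = √[f_tx² + (f_v + f_ty)²] = √[552.6² + (282.4 + 113.8)²] = 679.9 N/mm.
Capacity per unit length: φr_n = 0.75 × 0.6 × 490 × (0.707 × 4) = 623.6 N/mm.
679.9 > 623.6 → NOT adequate.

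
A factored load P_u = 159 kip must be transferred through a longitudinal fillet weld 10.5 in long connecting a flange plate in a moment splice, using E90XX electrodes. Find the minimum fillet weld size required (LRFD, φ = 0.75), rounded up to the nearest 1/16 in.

E90XX → F_EXX = 90 ksi.
Total weld length L = 10.5 in.
Required throat t_e = P_u / (φ × 0.6 F_EXX × L) = 159 / (0.75 × 0.6 × 90 × 10.5) = 0.3739 in.
Required leg w = t_e / 0.707 = 0.5289 in → use 9/16 in.

w = 9/16 in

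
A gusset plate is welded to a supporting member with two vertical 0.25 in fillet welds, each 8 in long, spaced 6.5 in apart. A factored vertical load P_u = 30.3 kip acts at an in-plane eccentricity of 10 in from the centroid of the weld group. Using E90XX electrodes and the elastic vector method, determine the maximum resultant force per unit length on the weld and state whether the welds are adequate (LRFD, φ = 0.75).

E90XX → F_EXX = 90 ksi.
Total weld length L_w = 16 in. Treat welds as unit-width lines.
Polar moment about centroid: J = 2[d³/12 + d(b/2)²] = 2[8³/12 + 8×3.25²] = 254.3 in³.
Direct shear f_v = P/L_w = 30.3 / 16 = 1.894 kip/in (vertical).
Torsion M = P·e = 30.3 × 10 = 303 kip·in.
Critical point at (x, y) = (3.25, 4) from centroid. f_tx = M·y/J = 4.765 kip/in; f_ty = M·x/J = 3.872 kip/in.
Resultant f_max = √[f_tx² + (f_v + f_ty)²] = √[4.765² + (1.894 + 3.872)²] = 7.48 kip/in.
Capacity per unit length: φr_n = 0.75 × 0.6 × 90 × (0.707 × 0.25) = 7.158 kip/in.
7.48 > 7.158 → NOT adequate.

f_max ≈ 7.48 kip/in; NOT adequate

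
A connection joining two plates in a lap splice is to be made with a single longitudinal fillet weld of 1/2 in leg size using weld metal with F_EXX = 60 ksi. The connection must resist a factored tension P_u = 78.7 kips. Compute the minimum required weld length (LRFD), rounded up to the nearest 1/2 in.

L = 8.5 in

Throat t_e = 0.707 × 0.5 = 0.3535 in.
φr_n = 0.75 × 0.6 × 60 × 0.3535 = 9.544 kips/in.
L_req = P_u / φr_n = 78.7 / 9.544 = 8.246 in total.
Round up → use L = 8.5 in.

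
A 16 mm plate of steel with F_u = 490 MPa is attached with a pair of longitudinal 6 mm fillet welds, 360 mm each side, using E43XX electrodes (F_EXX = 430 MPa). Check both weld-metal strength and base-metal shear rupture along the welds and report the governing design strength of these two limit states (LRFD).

φR_n ≈ 591 kN (weld metal governs)

t_e = 0.707 × 6 = 4.242 mm; L = 720 mm.
Weld metal: φR_n = 0.75 × 0.6 × 430 × 4.242 × 720 × 10⁻³ = 591 kN.
Base metal (shear rupture): φR_n = 0.75 × 0.6 × 490 × 16 × 720 × 10⁻³ = 2540 kN.
Governing: weld metal.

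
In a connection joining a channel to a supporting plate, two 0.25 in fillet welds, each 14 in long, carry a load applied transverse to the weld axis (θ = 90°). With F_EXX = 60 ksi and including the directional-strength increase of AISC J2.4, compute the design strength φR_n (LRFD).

φR_n ≈ 200 kips

t_e = 0.707 × 0.25 = 0.1767 in; A_we = 0.1767 × 28 = 4.949 in².
Directional factor: 1.0 + 0.5 sin^1.5(90°) = 1.5.
F_nw = 0.6 × 60 × 1.5 = 54 ksi.
φR_n = 0.75 × 54 × 4.949 = 200.4 kips.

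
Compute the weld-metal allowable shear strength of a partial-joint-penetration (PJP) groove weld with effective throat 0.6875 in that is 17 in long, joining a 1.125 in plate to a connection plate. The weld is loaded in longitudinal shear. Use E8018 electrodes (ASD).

E80XX → F_EXX = 80 ksi.
Effective throat (given) t_e = 0.6875 in.
A_we = 0.6875 × 17 = 11.69 in².
F_nw = 0.6 F_EXX = 48 ksi.
R_n/Ω = (48 × 11.69) / 2.0 = 280.5 kip.

R_n/Ω ≈ 280 kip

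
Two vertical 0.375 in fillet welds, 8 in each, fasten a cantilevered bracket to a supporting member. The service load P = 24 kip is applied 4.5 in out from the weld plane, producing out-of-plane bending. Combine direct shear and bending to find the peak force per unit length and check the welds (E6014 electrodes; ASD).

E60XX → F_EXX = 60 ksi.
L_w = 2 × 8 = 16 in; section modulus (unit throat) S = 2 × L²/6 = 21.33 in².
Direct shear f_v = P/L_w = 24/16 = 1.5 kip/in.
Moment M = P × e = 24 × 4.5 = 108 kip·in; bending f_b = M/S = 5.062 kip/in.
f_max = √(f_v² + f_b²) = √(1.5² + 5.062²) = 5.28 kip/in.
r_n/Ω = (1/2.0) × 0.6 × 60 × (0.707 × 0.375) = 4.772 kip/in → NOT adequate.

f_max ≈ 5.28 kip/in; NOT adequate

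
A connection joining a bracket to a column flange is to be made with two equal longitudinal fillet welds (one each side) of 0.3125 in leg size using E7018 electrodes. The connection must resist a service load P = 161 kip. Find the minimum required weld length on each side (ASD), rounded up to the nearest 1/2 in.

L = 17.5 in on each side

E70XX → F_EXX = 70 ksi.
Throat t_e = 0.707 × 0.3125 = 0.2209 in.
r_n/Ω = (0.6 × 70 × 0.2209) / 2.0 = 4.64 kip/in.
L_req = P / (r_n/Ω) = 161 / 4.64 = 34.7 in total.
Per side: 34.7 / 2 = 17.35 in.
Round up → use L = 17.5 in on each side.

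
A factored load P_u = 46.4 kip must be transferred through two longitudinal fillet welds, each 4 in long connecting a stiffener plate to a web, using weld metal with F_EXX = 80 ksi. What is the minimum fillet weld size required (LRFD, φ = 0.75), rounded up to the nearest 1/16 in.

Total weld length L = 8 in.
Required throat t_e = P_u / (φ × 0.6 F_EXX × L) = 46.4 / (0.75 × 0.6 × 80 × 8) = 0.1611 in.
Required leg w = t_e / 0.707 = 0.2279 in → use 1/4 in.

w = 1/4 in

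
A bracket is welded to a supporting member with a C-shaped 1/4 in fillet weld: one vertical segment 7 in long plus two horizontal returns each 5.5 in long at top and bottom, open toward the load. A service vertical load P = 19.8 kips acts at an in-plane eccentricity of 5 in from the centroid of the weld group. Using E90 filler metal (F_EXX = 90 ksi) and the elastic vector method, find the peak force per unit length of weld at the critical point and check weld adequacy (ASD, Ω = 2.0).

f_max ≈ 3.19 kip/in; adequate

Total weld length L_w = 18 in. Treat welds as unit-width lines.
Centroid: x̄ = 2×5.5×2.75 / 18 = 1.681 in from the vertical weld.
Polar moment about centroid: J = I_x + I_y = [7³/12 + 2×5.5×3.5²] + [7×1.681² + 2(5.5³/12 + 5.5×1.069²)] = 223.4 in³.
Direct shear f_v = P/L_w = 19.8 / 18 = 1.1 kip/in (vertical).
Torsion M = P·e = 19.8 × 5 = 99 kip·in.
Critical point at (x, y) = (3.819, 3.5) from centroid. f_tx = M·y/J = 1.551 kip/in; f_ty = M·x/J = 1.692 kip/in.
Resultant f_max = √[f_tx² + (f_v + f_ty)²] = √[1.551² + (1.1 + 1.692)²] = 3.194 kip/in.
Capacity per unit length: r_n/Ω = (1/2.0) × 0.6 × 90 × (0.707 × 0.25) = 4.772 kip/in.
3.194 ≤ 4.772 → adequate.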